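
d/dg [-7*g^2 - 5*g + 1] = -14*g - 5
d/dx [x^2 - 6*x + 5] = 2*x - 6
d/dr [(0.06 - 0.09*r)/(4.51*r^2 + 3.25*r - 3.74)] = (0.4059*r^2 - 0.5412*r + 0.1416)/(20.3401*r^4 + 29.315*r^3 - 23.1723*r^2 - 24.31*r + 13.9876)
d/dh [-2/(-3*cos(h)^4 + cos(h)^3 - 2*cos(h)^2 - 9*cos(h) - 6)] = 2*(12*cos(h)^3 - 3*cos(h)^2 + 4*cos(h) + 9)*sin(h)/(3*cos(h)^4 - cos(h)^3 + 2*cos(h)^2 + 9*cos(h) + 6)^2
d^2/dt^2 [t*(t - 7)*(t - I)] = 6*t - 14 - 2*I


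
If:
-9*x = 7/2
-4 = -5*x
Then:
No Solution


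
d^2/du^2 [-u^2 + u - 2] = -2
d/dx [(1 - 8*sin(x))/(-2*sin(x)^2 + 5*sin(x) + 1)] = (-16*sin(x)^2 + 4*sin(x) - 13)*cos(x)/(5*sin(x) + cos(2*x))^2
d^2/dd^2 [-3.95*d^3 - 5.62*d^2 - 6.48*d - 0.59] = -23.7*d - 11.24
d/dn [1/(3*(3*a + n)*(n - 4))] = ((4 - n)*(3*a + n) - (n - 4)^2)/(3*(3*a + n)^2*(n - 4)^3)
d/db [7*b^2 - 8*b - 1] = 14*b - 8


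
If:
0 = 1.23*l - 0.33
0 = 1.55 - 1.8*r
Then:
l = 0.27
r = 0.86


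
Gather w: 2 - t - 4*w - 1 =-t - 4*w + 1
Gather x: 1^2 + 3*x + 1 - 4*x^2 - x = -4*x^2 + 2*x + 2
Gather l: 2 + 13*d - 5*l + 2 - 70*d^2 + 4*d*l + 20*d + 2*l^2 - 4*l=-70*d^2 + 33*d + 2*l^2 + l*(4*d - 9) + 4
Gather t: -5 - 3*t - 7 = -3*t - 12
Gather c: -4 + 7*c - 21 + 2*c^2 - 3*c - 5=2*c^2 + 4*c - 30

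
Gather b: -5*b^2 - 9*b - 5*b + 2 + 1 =-5*b^2 - 14*b + 3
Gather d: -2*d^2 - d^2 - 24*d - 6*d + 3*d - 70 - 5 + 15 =-3*d^2 - 27*d - 60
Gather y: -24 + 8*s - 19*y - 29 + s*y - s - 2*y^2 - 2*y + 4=7*s - 2*y^2 + y*(s - 21) - 49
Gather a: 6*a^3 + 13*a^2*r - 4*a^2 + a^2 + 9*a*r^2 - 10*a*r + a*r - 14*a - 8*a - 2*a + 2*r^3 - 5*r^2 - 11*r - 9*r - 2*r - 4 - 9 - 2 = 6*a^3 + a^2*(13*r - 3) + a*(9*r^2 - 9*r - 24) + 2*r^3 - 5*r^2 - 22*r - 15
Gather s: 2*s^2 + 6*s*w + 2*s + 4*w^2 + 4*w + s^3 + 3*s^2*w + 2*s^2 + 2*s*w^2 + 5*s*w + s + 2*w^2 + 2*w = s^3 + s^2*(3*w + 4) + s*(2*w^2 + 11*w + 3) + 6*w^2 + 6*w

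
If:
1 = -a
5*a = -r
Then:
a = -1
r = 5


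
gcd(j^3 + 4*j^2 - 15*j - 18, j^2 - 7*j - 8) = j + 1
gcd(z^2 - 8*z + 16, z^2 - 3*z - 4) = z - 4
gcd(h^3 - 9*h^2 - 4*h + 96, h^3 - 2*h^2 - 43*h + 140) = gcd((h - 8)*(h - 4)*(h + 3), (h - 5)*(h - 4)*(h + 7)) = h - 4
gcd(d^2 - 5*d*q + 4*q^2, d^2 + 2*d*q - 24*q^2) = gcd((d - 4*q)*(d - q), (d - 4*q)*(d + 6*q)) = -d + 4*q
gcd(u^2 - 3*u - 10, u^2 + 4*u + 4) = u + 2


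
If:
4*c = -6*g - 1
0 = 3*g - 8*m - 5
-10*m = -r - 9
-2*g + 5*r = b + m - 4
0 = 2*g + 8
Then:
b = -1097/8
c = 23/4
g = -4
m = -17/8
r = -121/4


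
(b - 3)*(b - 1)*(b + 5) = b^3 + b^2 - 17*b + 15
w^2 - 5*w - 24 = (w - 8)*(w + 3)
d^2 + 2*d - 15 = (d - 3)*(d + 5)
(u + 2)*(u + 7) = u^2 + 9*u + 14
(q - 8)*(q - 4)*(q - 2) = q^3 - 14*q^2 + 56*q - 64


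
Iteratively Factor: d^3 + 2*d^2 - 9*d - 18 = (d + 3)*(d^2 - d - 6) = (d - 3)*(d + 3)*(d + 2)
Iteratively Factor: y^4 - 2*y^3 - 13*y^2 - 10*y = (y + 2)*(y^3 - 4*y^2 - 5*y) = (y - 5)*(y + 2)*(y^2 + y) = (y - 5)*(y + 1)*(y + 2)*(y)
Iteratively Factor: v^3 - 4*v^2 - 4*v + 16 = (v - 4)*(v^2 - 4) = (v - 4)*(v + 2)*(v - 2)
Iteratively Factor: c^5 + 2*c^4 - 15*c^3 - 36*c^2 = (c + 3)*(c^4 - c^3 - 12*c^2) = c*(c + 3)*(c^3 - c^2 - 12*c) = c^2*(c + 3)*(c^2 - c - 12) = c^2*(c - 4)*(c + 3)*(c + 3)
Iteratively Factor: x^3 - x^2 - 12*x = (x - 4)*(x^2 + 3*x) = x*(x - 4)*(x + 3)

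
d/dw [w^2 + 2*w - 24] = 2*w + 2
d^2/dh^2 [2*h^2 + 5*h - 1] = 4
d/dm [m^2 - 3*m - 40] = 2*m - 3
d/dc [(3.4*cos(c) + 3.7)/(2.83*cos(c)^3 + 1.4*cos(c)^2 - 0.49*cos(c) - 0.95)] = (19.244*cos(c)^3 + 36.173*cos(c)^2 + 10.36*cos(c) + 1.417)*sin(c)/(8.0089*cos(c)^6 + 7.924*cos(c)^5 - 0.8134*cos(c)^4 - 6.749*cos(c)^3 - 2.4199*cos(c)^2 + 0.931*cos(c) + 0.9025)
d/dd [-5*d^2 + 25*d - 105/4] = 25 - 10*d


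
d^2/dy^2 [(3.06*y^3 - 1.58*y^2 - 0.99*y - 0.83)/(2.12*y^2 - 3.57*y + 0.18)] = (-1.13686837721616e-13*y^4 + 42.84834*y^3 - 30.56268*y^2 + 40.5522*y - 21.89781)/(9.528128*y^6 - 48.135024*y^5 + 83.48454*y^4 - 53.673165*y^3 + 7.08831*y^2 - 0.347004*y + 0.005832)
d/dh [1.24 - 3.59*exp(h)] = -3.59*exp(h)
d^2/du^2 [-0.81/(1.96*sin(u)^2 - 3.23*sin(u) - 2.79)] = (-12.446784*sin(u)^4 + 15.383844*sin(u)^3 - 7.498089*sin(u)^2 - 23.468211*sin(u) + 25.760106)/(-1.96*sin(u)^2 + 3.23*sin(u) + 2.79)^3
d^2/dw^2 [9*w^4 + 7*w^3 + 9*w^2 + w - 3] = 108*w^2 + 42*w + 18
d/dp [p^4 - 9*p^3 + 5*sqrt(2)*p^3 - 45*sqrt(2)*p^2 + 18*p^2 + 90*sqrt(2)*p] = 4*p^3 - 27*p^2 + 15*sqrt(2)*p^2 - 90*sqrt(2)*p + 36*p + 90*sqrt(2)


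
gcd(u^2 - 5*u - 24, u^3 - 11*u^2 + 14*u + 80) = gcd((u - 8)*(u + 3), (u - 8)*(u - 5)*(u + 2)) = u - 8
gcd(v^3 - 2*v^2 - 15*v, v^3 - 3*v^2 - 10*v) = v^2 - 5*v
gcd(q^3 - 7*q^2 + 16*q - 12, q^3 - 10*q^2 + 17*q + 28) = 1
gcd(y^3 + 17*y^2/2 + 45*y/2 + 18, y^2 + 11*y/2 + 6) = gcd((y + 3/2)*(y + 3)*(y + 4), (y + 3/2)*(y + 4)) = y^2 + 11*y/2 + 6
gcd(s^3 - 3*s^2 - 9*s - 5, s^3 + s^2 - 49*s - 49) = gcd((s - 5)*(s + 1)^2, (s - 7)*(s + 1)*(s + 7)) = s + 1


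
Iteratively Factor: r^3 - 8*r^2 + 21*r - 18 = (r - 2)*(r^2 - 6*r + 9) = (r - 3)*(r - 2)*(r - 3)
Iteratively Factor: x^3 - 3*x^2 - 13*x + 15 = (x - 1)*(x^2 - 2*x - 15) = (x - 5)*(x - 1)*(x + 3)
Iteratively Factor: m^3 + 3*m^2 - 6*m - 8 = (m + 4)*(m^2 - m - 2) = (m + 1)*(m + 4)*(m - 2)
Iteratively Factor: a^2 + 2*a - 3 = (a + 3)*(a - 1)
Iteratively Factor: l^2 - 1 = (l + 1)*(l - 1)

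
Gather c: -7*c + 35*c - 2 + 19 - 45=28*c - 28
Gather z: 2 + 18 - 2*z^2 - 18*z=-2*z^2 - 18*z + 20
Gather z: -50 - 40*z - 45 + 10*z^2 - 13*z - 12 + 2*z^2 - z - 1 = 12*z^2 - 54*z - 108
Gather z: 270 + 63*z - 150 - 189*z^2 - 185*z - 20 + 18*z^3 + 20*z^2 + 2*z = 18*z^3 - 169*z^2 - 120*z + 100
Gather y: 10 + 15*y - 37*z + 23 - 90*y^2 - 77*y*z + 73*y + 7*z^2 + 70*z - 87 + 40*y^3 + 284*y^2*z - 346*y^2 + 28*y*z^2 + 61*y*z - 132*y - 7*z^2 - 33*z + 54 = 40*y^3 + y^2*(284*z - 436) + y*(28*z^2 - 16*z - 44)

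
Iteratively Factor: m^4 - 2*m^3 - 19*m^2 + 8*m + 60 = (m + 3)*(m^3 - 5*m^2 - 4*m + 20) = (m + 2)*(m + 3)*(m^2 - 7*m + 10) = (m - 2)*(m + 2)*(m + 3)*(m - 5)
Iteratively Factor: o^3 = (o)*(o^2) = o^2*(o)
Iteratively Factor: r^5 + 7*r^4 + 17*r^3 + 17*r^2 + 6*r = (r + 1)*(r^4 + 6*r^3 + 11*r^2 + 6*r) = (r + 1)^2*(r^3 + 5*r^2 + 6*r) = (r + 1)^2*(r + 3)*(r^2 + 2*r) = r*(r + 1)^2*(r + 3)*(r + 2)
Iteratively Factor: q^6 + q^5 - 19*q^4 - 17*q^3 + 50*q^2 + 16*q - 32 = (q + 4)*(q^5 - 3*q^4 - 7*q^3 + 11*q^2 + 6*q - 8) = (q - 4)*(q + 4)*(q^4 + q^3 - 3*q^2 - q + 2) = (q - 4)*(q - 1)*(q + 4)*(q^3 + 2*q^2 - q - 2) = (q - 4)*(q - 1)^2*(q + 4)*(q^2 + 3*q + 2) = (q - 4)*(q - 1)^2*(q + 1)*(q + 4)*(q + 2)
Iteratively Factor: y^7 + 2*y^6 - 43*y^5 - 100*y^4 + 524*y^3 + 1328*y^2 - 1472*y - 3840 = (y - 4)*(y^6 + 6*y^5 - 19*y^4 - 176*y^3 - 180*y^2 + 608*y + 960) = (y - 4)*(y + 4)*(y^5 + 2*y^4 - 27*y^3 - 68*y^2 + 92*y + 240) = (y - 4)*(y + 3)*(y + 4)*(y^4 - y^3 - 24*y^2 + 4*y + 80) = (y - 4)*(y + 2)*(y + 3)*(y + 4)*(y^3 - 3*y^2 - 18*y + 40) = (y - 4)*(y + 2)*(y + 3)*(y + 4)^2*(y^2 - 7*y + 10) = (y - 4)*(y - 2)*(y + 2)*(y + 3)*(y + 4)^2*(y - 5)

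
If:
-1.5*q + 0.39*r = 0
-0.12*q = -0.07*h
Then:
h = 0.445714285714286*r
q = 0.26*r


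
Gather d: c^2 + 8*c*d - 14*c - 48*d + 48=c^2 - 14*c + d*(8*c - 48) + 48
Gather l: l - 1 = l - 1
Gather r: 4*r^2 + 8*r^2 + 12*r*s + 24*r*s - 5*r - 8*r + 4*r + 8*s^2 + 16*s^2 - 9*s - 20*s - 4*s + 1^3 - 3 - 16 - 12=12*r^2 + r*(36*s - 9) + 24*s^2 - 33*s - 30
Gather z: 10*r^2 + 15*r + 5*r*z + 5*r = 10*r^2 + 5*r*z + 20*r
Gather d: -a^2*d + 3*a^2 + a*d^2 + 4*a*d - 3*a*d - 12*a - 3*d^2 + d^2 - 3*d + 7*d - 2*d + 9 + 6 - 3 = 3*a^2 - 12*a + d^2*(a - 2) + d*(-a^2 + a + 2) + 12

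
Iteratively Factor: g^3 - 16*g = (g + 4)*(g^2 - 4*g) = (g - 4)*(g + 4)*(g)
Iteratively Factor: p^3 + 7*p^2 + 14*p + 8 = (p + 1)*(p^2 + 6*p + 8) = (p + 1)*(p + 4)*(p + 2)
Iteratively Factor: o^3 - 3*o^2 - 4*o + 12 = (o - 2)*(o^2 - o - 6) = (o - 2)*(o + 2)*(o - 3)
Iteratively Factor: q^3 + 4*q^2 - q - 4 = (q - 1)*(q^2 + 5*q + 4) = (q - 1)*(q + 1)*(q + 4)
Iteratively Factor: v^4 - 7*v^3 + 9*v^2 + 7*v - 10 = (v - 1)*(v^3 - 6*v^2 + 3*v + 10) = (v - 1)*(v + 1)*(v^2 - 7*v + 10) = (v - 2)*(v - 1)*(v + 1)*(v - 5)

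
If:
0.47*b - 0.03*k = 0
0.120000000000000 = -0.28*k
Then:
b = -0.03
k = -0.43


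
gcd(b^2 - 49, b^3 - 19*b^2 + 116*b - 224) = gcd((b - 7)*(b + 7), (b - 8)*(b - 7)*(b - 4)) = b - 7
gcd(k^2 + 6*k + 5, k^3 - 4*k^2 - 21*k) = 1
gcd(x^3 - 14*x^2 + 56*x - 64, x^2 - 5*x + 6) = x - 2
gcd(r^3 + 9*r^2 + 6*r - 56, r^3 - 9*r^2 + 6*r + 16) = r - 2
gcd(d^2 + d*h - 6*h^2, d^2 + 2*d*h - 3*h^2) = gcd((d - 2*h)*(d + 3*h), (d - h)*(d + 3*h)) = d + 3*h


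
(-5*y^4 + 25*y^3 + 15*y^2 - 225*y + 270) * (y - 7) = -5*y^5 + 60*y^4 - 160*y^3 - 330*y^2 + 1845*y - 1890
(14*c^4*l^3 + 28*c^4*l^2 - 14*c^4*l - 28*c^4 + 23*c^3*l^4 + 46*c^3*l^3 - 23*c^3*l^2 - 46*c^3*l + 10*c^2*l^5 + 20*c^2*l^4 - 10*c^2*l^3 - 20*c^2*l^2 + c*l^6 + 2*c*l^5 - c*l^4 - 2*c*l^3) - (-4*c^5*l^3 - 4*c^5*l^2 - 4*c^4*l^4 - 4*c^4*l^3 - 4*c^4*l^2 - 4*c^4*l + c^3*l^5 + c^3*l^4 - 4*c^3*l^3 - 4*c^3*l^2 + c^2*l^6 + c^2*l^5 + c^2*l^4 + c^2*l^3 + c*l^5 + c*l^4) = 4*c^5*l^3 + 4*c^5*l^2 + 4*c^4*l^4 + 18*c^4*l^3 + 32*c^4*l^2 - 10*c^4*l - 28*c^4 - c^3*l^5 + 22*c^3*l^4 + 50*c^3*l^3 - 19*c^3*l^2 - 46*c^3*l - c^2*l^6 + 9*c^2*l^5 + 19*c^2*l^4 - 11*c^2*l^3 - 20*c^2*l^2 + c*l^6 + c*l^5 - 2*c*l^4 - 2*c*l^3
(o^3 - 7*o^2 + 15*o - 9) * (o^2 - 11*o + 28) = o^5 - 18*o^4 + 120*o^3 - 370*o^2 + 519*o - 252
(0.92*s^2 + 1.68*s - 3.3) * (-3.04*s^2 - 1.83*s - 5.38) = -2.7968*s^4 - 6.7908*s^3 + 2.008*s^2 - 2.9994*s + 17.754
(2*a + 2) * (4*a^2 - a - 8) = 8*a^3 + 6*a^2 - 18*a - 16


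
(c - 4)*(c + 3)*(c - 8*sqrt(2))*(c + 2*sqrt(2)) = c^4 - 6*sqrt(2)*c^3 - c^3 - 44*c^2 + 6*sqrt(2)*c^2 + 32*c + 72*sqrt(2)*c + 384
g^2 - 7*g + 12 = (g - 4)*(g - 3)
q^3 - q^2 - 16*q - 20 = (q - 5)*(q + 2)^2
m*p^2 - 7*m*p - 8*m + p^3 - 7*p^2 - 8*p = (m + p)*(p - 8)*(p + 1)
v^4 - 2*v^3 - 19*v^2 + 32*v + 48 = (v - 4)*(v - 3)*(v + 1)*(v + 4)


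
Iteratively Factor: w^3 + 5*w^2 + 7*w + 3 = (w + 3)*(w^2 + 2*w + 1) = (w + 1)*(w + 3)*(w + 1)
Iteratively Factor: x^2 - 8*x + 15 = (x - 5)*(x - 3)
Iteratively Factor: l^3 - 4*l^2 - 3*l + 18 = (l - 3)*(l^2 - l - 6) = (l - 3)*(l + 2)*(l - 3)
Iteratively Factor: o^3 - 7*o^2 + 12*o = (o - 3)*(o^2 - 4*o) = o*(o - 3)*(o - 4)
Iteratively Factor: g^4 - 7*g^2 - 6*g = (g + 2)*(g^3 - 2*g^2 - 3*g) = g*(g + 2)*(g^2 - 2*g - 3) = g*(g + 1)*(g + 2)*(g - 3)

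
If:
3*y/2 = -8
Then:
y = -16/3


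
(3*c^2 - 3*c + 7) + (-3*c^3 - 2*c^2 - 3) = -3*c^3 + c^2 - 3*c + 4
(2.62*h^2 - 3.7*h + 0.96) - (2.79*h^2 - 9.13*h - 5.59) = -0.17*h^2 + 5.43*h + 6.55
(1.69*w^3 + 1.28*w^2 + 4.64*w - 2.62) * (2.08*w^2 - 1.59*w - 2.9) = 3.5152*w^5 - 0.0246999999999997*w^4 + 2.715*w^3 - 16.5392*w^2 - 9.2902*w + 7.598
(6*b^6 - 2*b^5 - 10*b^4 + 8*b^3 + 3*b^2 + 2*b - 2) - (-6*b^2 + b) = 6*b^6 - 2*b^5 - 10*b^4 + 8*b^3 + 9*b^2 + b - 2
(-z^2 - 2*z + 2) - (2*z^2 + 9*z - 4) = -3*z^2 - 11*z + 6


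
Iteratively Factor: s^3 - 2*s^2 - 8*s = (s + 2)*(s^2 - 4*s) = (s - 4)*(s + 2)*(s)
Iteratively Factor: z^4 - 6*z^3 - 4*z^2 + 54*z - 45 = (z - 3)*(z^3 - 3*z^2 - 13*z + 15) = (z - 5)*(z - 3)*(z^2 + 2*z - 3) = (z - 5)*(z - 3)*(z + 3)*(z - 1)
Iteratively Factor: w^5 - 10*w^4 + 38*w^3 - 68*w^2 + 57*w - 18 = (w - 2)*(w^4 - 8*w^3 + 22*w^2 - 24*w + 9) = (w - 3)*(w - 2)*(w^3 - 5*w^2 + 7*w - 3) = (w - 3)*(w - 2)*(w - 1)*(w^2 - 4*w + 3) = (w - 3)*(w - 2)*(w - 1)^2*(w - 3)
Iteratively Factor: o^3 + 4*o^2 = (o)*(o^2 + 4*o) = o^2*(o + 4)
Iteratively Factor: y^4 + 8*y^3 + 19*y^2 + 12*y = (y + 3)*(y^3 + 5*y^2 + 4*y) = (y + 3)*(y + 4)*(y^2 + y) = y*(y + 3)*(y + 4)*(y + 1)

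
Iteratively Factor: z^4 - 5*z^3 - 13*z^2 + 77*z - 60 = (z - 1)*(z^3 - 4*z^2 - 17*z + 60) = (z - 5)*(z - 1)*(z^2 + z - 12) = (z - 5)*(z - 1)*(z + 4)*(z - 3)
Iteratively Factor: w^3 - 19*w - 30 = (w + 3)*(w^2 - 3*w - 10) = (w - 5)*(w + 3)*(w + 2)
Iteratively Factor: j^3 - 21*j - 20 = (j + 1)*(j^2 - j - 20) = (j - 5)*(j + 1)*(j + 4)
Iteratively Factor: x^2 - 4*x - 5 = (x - 5)*(x + 1)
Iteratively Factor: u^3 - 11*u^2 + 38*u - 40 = (u - 2)*(u^2 - 9*u + 20) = (u - 5)*(u - 2)*(u - 4)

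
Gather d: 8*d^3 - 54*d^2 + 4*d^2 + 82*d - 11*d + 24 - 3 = 8*d^3 - 50*d^2 + 71*d + 21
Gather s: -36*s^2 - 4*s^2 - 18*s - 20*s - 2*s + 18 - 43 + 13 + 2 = -40*s^2 - 40*s - 10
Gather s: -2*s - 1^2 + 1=-2*s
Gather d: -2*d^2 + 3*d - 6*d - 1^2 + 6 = -2*d^2 - 3*d + 5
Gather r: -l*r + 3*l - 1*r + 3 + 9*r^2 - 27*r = 3*l + 9*r^2 + r*(-l - 28) + 3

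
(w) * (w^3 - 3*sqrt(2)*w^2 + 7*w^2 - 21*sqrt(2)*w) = w^4 - 3*sqrt(2)*w^3 + 7*w^3 - 21*sqrt(2)*w^2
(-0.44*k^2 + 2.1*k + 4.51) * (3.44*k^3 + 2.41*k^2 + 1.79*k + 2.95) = -1.5136*k^5 + 6.1636*k^4 + 19.7878*k^3 + 13.3301*k^2 + 14.2679*k + 13.3045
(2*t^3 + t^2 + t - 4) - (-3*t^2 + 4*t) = 2*t^3 + 4*t^2 - 3*t - 4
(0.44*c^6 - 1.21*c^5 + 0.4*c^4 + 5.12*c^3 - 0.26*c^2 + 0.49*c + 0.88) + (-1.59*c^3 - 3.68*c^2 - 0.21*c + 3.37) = 0.44*c^6 - 1.21*c^5 + 0.4*c^4 + 3.53*c^3 - 3.94*c^2 + 0.28*c + 4.25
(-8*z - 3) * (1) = -8*z - 3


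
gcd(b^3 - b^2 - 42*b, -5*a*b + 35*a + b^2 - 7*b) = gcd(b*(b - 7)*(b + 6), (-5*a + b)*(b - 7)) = b - 7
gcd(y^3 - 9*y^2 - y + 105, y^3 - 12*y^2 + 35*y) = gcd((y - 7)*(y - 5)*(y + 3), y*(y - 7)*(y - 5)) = y^2 - 12*y + 35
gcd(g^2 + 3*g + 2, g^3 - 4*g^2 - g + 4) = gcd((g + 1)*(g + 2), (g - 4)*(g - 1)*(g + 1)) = g + 1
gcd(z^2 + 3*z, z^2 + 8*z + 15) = z + 3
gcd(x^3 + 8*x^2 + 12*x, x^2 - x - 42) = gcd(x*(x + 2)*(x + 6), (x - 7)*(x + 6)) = x + 6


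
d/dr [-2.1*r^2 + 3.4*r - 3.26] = 3.4 - 4.2*r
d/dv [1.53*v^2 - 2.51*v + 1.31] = 3.06*v - 2.51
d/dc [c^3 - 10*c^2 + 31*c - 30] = 3*c^2 - 20*c + 31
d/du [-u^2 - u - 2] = -2*u - 1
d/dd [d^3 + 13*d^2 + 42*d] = 3*d^2 + 26*d + 42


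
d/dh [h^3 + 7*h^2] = h*(3*h + 14)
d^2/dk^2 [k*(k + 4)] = 2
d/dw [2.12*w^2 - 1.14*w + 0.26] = 4.24*w - 1.14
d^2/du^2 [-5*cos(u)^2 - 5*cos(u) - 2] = 5*cos(u) + 10*cos(2*u)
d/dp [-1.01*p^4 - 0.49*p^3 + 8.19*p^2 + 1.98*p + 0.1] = -4.04*p^3 - 1.47*p^2 + 16.38*p + 1.98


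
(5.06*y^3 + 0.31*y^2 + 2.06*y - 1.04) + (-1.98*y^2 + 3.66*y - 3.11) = 5.06*y^3 - 1.67*y^2 + 5.72*y - 4.15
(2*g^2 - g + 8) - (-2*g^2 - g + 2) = 4*g^2 + 6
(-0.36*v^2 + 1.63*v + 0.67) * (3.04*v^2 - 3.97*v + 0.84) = -1.0944*v^4 + 6.3844*v^3 - 4.7367*v^2 - 1.2907*v + 0.5628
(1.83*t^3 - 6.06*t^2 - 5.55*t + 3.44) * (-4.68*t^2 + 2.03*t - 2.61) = -8.5644*t^5 + 32.0757*t^4 + 8.8959*t^3 - 11.5491*t^2 + 21.4687*t - 8.9784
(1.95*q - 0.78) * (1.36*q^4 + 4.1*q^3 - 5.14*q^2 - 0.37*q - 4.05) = 2.652*q^5 + 6.9342*q^4 - 13.221*q^3 + 3.2877*q^2 - 7.6089*q + 3.159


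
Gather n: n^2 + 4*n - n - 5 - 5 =n^2 + 3*n - 10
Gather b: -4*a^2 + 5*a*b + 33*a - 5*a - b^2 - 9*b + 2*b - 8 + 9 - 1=-4*a^2 + 28*a - b^2 + b*(5*a - 7)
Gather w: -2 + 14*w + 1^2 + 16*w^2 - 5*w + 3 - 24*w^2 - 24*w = -8*w^2 - 15*w + 2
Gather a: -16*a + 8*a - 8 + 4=-8*a - 4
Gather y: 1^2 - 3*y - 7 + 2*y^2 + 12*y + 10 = 2*y^2 + 9*y + 4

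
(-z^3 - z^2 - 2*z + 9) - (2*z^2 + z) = -z^3 - 3*z^2 - 3*z + 9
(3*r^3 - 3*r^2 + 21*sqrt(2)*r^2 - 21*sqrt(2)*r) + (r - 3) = 3*r^3 - 3*r^2 + 21*sqrt(2)*r^2 - 21*sqrt(2)*r + r - 3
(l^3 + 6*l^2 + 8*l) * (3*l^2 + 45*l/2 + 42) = 3*l^5 + 81*l^4/2 + 201*l^3 + 432*l^2 + 336*l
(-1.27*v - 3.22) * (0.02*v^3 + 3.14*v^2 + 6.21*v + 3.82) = -0.0254*v^4 - 4.0522*v^3 - 17.9975*v^2 - 24.8476*v - 12.3004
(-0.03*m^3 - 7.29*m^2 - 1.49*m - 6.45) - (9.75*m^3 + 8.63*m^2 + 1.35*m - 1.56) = -9.78*m^3 - 15.92*m^2 - 2.84*m - 4.89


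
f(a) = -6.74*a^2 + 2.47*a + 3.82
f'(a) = 2.47 - 13.48*a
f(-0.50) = 0.90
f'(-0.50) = 9.21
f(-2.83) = -57.15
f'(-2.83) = 40.62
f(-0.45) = 1.34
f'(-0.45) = 8.54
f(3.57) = -73.26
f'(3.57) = -45.65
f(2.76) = -40.71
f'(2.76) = -34.73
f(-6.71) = -316.22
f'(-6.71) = 92.92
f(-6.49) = -296.10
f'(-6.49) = 89.96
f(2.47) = -31.20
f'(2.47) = -30.83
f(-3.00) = -64.25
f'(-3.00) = 42.91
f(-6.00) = -253.64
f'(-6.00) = 83.35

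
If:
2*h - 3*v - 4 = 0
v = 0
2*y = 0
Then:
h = 2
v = 0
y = 0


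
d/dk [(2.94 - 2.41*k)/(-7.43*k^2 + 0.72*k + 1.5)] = (-17.9063*k^2 + 43.6884*k - 5.7318)/(55.2049*k^4 - 10.6992*k^3 - 21.7716*k^2 + 2.16*k + 2.25)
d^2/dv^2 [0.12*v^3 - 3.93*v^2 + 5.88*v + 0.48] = 0.72*v - 7.86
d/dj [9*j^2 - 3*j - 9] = 18*j - 3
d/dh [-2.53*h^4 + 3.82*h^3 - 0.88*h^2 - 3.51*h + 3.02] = -10.12*h^3 + 11.46*h^2 - 1.76*h - 3.51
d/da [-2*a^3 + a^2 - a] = -6*a^2 + 2*a - 1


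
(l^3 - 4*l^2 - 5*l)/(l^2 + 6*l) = (l^2 - 4*l - 5)/(l + 6)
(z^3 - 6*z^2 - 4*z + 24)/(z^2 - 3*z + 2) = (z^2 - 4*z - 12)/(z - 1)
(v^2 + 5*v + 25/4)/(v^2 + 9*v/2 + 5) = (v + 5/2)/(v + 2)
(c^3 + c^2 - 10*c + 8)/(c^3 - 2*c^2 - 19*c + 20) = (c - 2)/(c - 5)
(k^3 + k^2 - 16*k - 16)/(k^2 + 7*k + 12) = (k^2 - 3*k - 4)/(k + 3)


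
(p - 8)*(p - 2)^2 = p^3 - 12*p^2 + 36*p - 32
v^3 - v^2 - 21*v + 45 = (v - 3)^2*(v + 5)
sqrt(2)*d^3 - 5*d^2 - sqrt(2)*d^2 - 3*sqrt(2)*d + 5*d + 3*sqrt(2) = (d - 1)*(d - 3*sqrt(2))*(sqrt(2)*d + 1)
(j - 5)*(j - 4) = j^2 - 9*j + 20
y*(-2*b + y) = -2*b*y + y^2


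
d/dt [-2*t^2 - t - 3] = -4*t - 1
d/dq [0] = 0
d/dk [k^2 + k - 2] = 2*k + 1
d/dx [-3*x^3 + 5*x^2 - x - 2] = -9*x^2 + 10*x - 1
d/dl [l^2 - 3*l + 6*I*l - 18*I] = 2*l - 3 + 6*I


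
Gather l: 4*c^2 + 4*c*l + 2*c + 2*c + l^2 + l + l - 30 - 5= 4*c^2 + 4*c + l^2 + l*(4*c + 2) - 35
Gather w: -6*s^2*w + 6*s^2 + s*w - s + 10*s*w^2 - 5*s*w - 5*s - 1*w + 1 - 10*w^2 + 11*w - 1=6*s^2 - 6*s + w^2*(10*s - 10) + w*(-6*s^2 - 4*s + 10)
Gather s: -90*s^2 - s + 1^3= -90*s^2 - s + 1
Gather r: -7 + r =r - 7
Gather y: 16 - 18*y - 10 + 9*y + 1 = 7 - 9*y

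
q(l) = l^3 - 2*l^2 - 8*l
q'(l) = 3*l^2 - 4*l - 8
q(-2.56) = -9.40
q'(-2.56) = 21.90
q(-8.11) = -600.08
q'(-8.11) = 221.76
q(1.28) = -11.42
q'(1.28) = -8.20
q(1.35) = -11.98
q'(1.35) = -7.93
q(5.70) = 74.61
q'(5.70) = 66.67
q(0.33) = -2.82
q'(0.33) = -8.99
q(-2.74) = -13.67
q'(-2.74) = 25.48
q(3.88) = -2.74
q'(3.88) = 21.64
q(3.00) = -15.00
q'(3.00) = 7.00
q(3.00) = -15.00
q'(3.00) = 7.00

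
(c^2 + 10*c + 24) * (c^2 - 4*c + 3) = c^4 + 6*c^3 - 13*c^2 - 66*c + 72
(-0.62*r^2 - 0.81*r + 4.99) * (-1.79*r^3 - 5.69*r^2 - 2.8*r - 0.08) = 1.1098*r^5 + 4.9777*r^4 - 2.5872*r^3 - 26.0755*r^2 - 13.9072*r - 0.3992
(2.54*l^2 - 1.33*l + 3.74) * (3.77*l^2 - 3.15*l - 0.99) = 9.5758*l^4 - 13.0151*l^3 + 15.7747*l^2 - 10.4643*l - 3.7026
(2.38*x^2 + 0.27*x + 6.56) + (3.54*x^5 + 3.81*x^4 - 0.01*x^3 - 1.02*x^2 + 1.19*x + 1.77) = 3.54*x^5 + 3.81*x^4 - 0.01*x^3 + 1.36*x^2 + 1.46*x + 8.33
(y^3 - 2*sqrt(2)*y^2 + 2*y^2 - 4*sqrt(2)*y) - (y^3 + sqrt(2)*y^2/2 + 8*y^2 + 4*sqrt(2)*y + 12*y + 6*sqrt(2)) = -6*y^2 - 5*sqrt(2)*y^2/2 - 12*y - 8*sqrt(2)*y - 6*sqrt(2)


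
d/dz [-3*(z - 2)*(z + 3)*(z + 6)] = 3*z*(-3*z - 14)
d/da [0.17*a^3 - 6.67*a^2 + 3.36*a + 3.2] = 0.51*a^2 - 13.34*a + 3.36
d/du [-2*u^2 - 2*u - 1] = -4*u - 2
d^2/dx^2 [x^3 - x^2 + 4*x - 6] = 6*x - 2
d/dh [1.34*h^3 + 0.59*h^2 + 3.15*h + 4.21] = 4.02*h^2 + 1.18*h + 3.15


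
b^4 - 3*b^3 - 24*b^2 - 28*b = b*(b - 7)*(b + 2)^2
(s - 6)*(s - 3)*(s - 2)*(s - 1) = s^4 - 12*s^3 + 47*s^2 - 72*s + 36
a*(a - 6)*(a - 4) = a^3 - 10*a^2 + 24*a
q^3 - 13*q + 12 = (q - 3)*(q - 1)*(q + 4)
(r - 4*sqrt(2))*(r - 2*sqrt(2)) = r^2 - 6*sqrt(2)*r + 16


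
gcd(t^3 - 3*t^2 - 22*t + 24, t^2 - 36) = t - 6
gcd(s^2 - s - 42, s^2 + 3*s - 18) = s + 6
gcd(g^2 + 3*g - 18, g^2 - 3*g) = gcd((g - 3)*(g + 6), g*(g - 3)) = g - 3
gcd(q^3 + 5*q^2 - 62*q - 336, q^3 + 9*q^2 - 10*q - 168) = q^2 + 13*q + 42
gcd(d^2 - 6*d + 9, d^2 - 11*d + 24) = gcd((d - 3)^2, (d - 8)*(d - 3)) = d - 3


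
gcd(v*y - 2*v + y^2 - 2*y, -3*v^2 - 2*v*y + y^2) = v + y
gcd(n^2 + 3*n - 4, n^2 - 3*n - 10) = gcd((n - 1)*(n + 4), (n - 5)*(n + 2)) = 1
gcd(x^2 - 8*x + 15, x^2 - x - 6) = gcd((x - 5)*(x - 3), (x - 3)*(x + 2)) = x - 3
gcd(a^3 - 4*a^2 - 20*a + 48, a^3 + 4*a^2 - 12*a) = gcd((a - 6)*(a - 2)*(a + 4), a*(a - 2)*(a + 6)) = a - 2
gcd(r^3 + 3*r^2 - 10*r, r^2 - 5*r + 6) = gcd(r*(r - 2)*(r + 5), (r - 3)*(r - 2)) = r - 2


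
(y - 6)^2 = y^2 - 12*y + 36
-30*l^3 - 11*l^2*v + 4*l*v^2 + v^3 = (-3*l + v)*(2*l + v)*(5*l + v)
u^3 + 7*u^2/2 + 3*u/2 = u*(u + 1/2)*(u + 3)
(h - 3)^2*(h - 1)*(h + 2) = h^4 - 5*h^3 + h^2 + 21*h - 18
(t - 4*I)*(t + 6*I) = t^2 + 2*I*t + 24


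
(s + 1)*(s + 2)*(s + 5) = s^3 + 8*s^2 + 17*s + 10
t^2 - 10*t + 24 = (t - 6)*(t - 4)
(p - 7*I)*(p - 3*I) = p^2 - 10*I*p - 21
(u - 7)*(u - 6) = u^2 - 13*u + 42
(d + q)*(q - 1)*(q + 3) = d*q^2 + 2*d*q - 3*d + q^3 + 2*q^2 - 3*q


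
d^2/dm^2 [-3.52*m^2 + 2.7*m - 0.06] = -7.04000000000000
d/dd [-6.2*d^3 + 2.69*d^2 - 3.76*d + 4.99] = -18.6*d^2 + 5.38*d - 3.76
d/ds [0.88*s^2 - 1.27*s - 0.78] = 1.76*s - 1.27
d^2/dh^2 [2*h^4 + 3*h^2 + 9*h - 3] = 24*h^2 + 6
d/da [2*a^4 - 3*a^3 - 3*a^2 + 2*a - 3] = 8*a^3 - 9*a^2 - 6*a + 2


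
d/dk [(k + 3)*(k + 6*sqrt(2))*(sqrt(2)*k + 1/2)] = 3*sqrt(2)*k^2 + 6*sqrt(2)*k + 25*k + 3*sqrt(2) + 75/2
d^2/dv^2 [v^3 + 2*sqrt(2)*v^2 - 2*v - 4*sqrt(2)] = 6*v + 4*sqrt(2)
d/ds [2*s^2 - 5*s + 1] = 4*s - 5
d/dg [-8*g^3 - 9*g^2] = 6*g*(-4*g - 3)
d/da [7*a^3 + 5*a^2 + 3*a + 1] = 21*a^2 + 10*a + 3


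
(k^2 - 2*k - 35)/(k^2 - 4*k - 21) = (k + 5)/(k + 3)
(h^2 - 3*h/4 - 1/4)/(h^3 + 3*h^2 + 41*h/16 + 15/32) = 8*(h - 1)/(8*h^2 + 22*h + 15)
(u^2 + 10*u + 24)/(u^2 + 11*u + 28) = (u + 6)/(u + 7)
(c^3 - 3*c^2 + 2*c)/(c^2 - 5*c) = (c^2 - 3*c + 2)/(c - 5)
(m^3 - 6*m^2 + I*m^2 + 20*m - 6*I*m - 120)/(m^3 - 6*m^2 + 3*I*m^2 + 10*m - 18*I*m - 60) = (m - 4*I)/(m - 2*I)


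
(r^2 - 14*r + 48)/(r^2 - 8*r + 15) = (r^2 - 14*r + 48)/(r^2 - 8*r + 15)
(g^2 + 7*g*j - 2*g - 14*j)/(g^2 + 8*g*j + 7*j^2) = (g - 2)/(g + j)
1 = 1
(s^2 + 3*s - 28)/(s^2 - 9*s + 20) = (s + 7)/(s - 5)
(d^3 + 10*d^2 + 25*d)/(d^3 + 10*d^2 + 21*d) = (d^2 + 10*d + 25)/(d^2 + 10*d + 21)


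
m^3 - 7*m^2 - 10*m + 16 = (m - 8)*(m - 1)*(m + 2)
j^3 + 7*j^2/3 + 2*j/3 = j*(j + 1/3)*(j + 2)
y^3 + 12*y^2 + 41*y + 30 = (y + 1)*(y + 5)*(y + 6)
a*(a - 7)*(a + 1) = a^3 - 6*a^2 - 7*a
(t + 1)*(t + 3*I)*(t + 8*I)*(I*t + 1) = I*t^4 - 10*t^3 + I*t^3 - 10*t^2 - 13*I*t^2 - 24*t - 13*I*t - 24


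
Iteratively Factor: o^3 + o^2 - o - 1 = (o - 1)*(o^2 + 2*o + 1) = (o - 1)*(o + 1)*(o + 1)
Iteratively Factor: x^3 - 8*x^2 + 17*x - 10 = (x - 5)*(x^2 - 3*x + 2) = (x - 5)*(x - 2)*(x - 1)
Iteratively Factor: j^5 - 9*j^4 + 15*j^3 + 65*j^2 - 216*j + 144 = (j - 4)*(j^4 - 5*j^3 - 5*j^2 + 45*j - 36) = (j - 4)*(j - 1)*(j^3 - 4*j^2 - 9*j + 36) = (j - 4)*(j - 1)*(j + 3)*(j^2 - 7*j + 12) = (j - 4)^2*(j - 1)*(j + 3)*(j - 3)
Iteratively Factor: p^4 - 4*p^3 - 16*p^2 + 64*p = (p - 4)*(p^3 - 16*p) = (p - 4)^2*(p^2 + 4*p) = (p - 4)^2*(p + 4)*(p)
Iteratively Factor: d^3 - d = (d)*(d^2 - 1) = d*(d + 1)*(d - 1)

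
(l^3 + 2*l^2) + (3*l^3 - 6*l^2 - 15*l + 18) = 4*l^3 - 4*l^2 - 15*l + 18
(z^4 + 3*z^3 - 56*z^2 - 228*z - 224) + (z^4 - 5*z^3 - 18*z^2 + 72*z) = 2*z^4 - 2*z^3 - 74*z^2 - 156*z - 224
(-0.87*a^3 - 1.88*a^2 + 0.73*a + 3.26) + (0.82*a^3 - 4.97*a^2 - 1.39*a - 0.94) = -0.05*a^3 - 6.85*a^2 - 0.66*a + 2.32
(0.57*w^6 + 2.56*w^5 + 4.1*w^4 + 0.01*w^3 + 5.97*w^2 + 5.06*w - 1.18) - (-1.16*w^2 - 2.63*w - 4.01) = 0.57*w^6 + 2.56*w^5 + 4.1*w^4 + 0.01*w^3 + 7.13*w^2 + 7.69*w + 2.83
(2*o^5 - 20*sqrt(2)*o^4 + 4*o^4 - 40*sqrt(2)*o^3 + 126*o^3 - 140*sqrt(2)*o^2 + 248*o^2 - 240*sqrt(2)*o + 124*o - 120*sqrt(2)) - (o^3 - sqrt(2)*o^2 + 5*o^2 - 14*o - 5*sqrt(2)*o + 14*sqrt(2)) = 2*o^5 - 20*sqrt(2)*o^4 + 4*o^4 - 40*sqrt(2)*o^3 + 125*o^3 - 139*sqrt(2)*o^2 + 243*o^2 - 235*sqrt(2)*o + 138*o - 134*sqrt(2)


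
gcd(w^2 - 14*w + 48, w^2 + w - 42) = w - 6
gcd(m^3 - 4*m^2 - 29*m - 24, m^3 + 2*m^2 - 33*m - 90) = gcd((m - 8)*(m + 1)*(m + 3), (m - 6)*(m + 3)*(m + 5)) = m + 3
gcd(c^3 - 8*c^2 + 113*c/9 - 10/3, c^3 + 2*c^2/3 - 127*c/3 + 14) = c^2 - 19*c/3 + 2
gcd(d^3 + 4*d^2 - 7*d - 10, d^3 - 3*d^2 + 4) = d^2 - d - 2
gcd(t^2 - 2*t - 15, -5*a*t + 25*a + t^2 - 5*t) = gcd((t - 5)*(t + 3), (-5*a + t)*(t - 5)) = t - 5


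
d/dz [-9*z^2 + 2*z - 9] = 2 - 18*z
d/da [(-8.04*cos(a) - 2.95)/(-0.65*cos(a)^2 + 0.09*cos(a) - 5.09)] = (5.226*cos(a)^2 + 3.835*cos(a) - 41.1891)*sin(a)/(0.4225*cos(a)^4 - 0.117*cos(a)^3 + 6.6251*cos(a)^2 - 0.9162*cos(a) + 25.9081)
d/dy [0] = 0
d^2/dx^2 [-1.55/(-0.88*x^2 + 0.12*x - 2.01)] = (-2.40064*x^2 + 0.32736*x + 1.55*(1.76*x - 0.12)*(3.52*x - 0.24) - 5.48328)/(0.88*x^2 - 0.12*x + 2.01)^3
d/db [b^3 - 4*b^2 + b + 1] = 3*b^2 - 8*b + 1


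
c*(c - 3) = c^2 - 3*c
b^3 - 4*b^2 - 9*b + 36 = (b - 4)*(b - 3)*(b + 3)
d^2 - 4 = (d - 2)*(d + 2)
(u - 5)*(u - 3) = u^2 - 8*u + 15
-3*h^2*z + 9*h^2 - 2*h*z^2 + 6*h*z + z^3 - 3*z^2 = (-3*h + z)*(h + z)*(z - 3)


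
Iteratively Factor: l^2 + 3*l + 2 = (l + 2)*(l + 1)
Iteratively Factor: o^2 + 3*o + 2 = (o + 2)*(o + 1)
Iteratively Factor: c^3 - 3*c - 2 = (c - 2)*(c^2 + 2*c + 1) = (c - 2)*(c + 1)*(c + 1)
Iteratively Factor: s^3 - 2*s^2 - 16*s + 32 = (s - 4)*(s^2 + 2*s - 8) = (s - 4)*(s - 2)*(s + 4)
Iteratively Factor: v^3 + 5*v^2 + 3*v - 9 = (v + 3)*(v^2 + 2*v - 3) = (v - 1)*(v + 3)*(v + 3)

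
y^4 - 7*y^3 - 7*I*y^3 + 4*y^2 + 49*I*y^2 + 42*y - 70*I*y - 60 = (y - 5)*(y - 2)*(y - 6*I)*(y - I)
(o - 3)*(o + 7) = o^2 + 4*o - 21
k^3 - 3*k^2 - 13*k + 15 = (k - 5)*(k - 1)*(k + 3)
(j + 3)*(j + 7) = j^2 + 10*j + 21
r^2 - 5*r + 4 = (r - 4)*(r - 1)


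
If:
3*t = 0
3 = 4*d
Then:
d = 3/4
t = 0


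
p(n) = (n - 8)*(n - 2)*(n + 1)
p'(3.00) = -21.00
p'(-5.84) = 213.44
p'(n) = (n - 8)*(n - 2) + (n - 8)*(n + 1) + (n - 2)*(n + 1) = 3*n^2 - 18*n + 6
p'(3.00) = -21.00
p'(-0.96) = 26.04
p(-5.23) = -404.61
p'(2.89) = -20.96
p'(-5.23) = 182.20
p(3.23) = -24.82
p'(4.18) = -16.82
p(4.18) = -43.14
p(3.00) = -20.00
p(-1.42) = -13.53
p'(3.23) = -20.84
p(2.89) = -17.69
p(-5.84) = -525.17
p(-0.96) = 1.06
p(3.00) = -20.00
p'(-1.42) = 37.61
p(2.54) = -10.44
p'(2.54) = -20.37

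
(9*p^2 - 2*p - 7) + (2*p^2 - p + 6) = 11*p^2 - 3*p - 1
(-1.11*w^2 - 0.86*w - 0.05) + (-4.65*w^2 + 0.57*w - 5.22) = -5.76*w^2 - 0.29*w - 5.27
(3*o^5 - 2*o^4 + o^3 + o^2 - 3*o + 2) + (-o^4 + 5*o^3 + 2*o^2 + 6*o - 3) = 3*o^5 - 3*o^4 + 6*o^3 + 3*o^2 + 3*o - 1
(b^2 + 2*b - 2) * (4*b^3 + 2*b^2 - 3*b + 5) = 4*b^5 + 10*b^4 - 7*b^3 - 5*b^2 + 16*b - 10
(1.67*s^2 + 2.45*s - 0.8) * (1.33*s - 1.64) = 2.2211*s^3 + 0.519700000000001*s^2 - 5.082*s + 1.312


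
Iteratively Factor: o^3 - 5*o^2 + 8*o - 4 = (o - 2)*(o^2 - 3*o + 2) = (o - 2)^2*(o - 1)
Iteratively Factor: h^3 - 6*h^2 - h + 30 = (h - 5)*(h^2 - h - 6) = (h - 5)*(h - 3)*(h + 2)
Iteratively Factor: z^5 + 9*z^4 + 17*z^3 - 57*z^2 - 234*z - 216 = (z - 3)*(z^4 + 12*z^3 + 53*z^2 + 102*z + 72) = (z - 3)*(z + 2)*(z^3 + 10*z^2 + 33*z + 36) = (z - 3)*(z + 2)*(z + 3)*(z^2 + 7*z + 12) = (z - 3)*(z + 2)*(z + 3)^2*(z + 4)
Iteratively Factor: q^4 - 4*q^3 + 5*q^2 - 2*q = (q)*(q^3 - 4*q^2 + 5*q - 2) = q*(q - 1)*(q^2 - 3*q + 2) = q*(q - 2)*(q - 1)*(q - 1)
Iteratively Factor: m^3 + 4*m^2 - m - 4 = (m + 4)*(m^2 - 1) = (m - 1)*(m + 4)*(m + 1)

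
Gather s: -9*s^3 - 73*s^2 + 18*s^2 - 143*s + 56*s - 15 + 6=-9*s^3 - 55*s^2 - 87*s - 9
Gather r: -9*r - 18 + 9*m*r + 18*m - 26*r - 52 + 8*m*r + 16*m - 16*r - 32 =34*m + r*(17*m - 51) - 102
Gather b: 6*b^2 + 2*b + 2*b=6*b^2 + 4*b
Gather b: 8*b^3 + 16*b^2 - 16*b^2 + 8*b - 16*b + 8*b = 8*b^3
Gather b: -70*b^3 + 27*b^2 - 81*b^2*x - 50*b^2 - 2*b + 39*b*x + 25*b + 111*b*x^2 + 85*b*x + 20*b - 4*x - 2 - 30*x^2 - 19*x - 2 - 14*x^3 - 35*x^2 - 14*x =-70*b^3 + b^2*(-81*x - 23) + b*(111*x^2 + 124*x + 43) - 14*x^3 - 65*x^2 - 37*x - 4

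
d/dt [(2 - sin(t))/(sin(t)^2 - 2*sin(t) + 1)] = (sin(t) - 3)*cos(t)/(sin(t) - 1)^3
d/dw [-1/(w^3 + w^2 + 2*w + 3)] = (3*w^2 + 2*w + 2)/(w^3 + w^2 + 2*w + 3)^2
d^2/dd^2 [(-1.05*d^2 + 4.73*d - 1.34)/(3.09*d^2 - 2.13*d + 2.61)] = (76.5034560000001*d^3 - 25.957854*d^2 - 175.964994*d + 47.740608)/(29.503629*d^6 - 61.012359*d^5 + 116.818686*d^4 - 112.733019*d^3 + 98.672094*d^2 - 43.529319*d + 17.779581)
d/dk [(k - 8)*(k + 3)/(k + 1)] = (k^2 + 2*k + 19)/(k^2 + 2*k + 1)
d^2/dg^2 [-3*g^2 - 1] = -6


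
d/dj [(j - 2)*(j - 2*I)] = 2*j - 2 - 2*I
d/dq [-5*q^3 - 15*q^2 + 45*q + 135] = -15*q^2 - 30*q + 45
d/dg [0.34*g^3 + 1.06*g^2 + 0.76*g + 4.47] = 1.02*g^2 + 2.12*g + 0.76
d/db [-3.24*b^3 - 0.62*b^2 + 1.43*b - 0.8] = -9.72*b^2 - 1.24*b + 1.43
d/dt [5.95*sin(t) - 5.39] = 5.95*cos(t)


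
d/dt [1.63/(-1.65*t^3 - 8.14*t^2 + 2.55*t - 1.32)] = (8.0685*t^2 + 26.5364*t - 4.1565)/(1.65*t^3 + 8.14*t^2 - 2.55*t + 1.32)^2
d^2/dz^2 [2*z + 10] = 0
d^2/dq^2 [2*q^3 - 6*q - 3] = 12*q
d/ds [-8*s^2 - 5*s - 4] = -16*s - 5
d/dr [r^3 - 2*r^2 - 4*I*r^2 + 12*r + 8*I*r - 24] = 3*r^2 - 4*r - 8*I*r + 12 + 8*I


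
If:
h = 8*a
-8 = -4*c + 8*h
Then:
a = h/8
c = 2*h + 2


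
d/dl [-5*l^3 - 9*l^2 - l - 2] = -15*l^2 - 18*l - 1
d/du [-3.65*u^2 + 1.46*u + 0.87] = 1.46 - 7.3*u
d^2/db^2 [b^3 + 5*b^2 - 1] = 6*b + 10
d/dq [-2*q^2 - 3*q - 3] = -4*q - 3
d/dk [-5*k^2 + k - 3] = 1 - 10*k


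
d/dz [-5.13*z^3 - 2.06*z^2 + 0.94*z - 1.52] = -15.39*z^2 - 4.12*z + 0.94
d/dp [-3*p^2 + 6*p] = 6 - 6*p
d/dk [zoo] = 0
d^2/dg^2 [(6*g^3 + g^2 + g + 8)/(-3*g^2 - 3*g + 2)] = 4*(-45*g^3 - 63*g^2 - 153*g - 65)/(27*g^6 + 81*g^5 + 27*g^4 - 81*g^3 - 18*g^2 + 36*g - 8)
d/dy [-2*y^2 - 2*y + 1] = -4*y - 2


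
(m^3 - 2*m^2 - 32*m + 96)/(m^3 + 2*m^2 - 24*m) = (m - 4)/m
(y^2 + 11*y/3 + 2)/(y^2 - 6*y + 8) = (y^2 + 11*y/3 + 2)/(y^2 - 6*y + 8)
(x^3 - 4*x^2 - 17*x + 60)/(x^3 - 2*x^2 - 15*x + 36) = (x - 5)/(x - 3)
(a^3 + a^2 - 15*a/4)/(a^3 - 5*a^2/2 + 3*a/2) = (a + 5/2)/(a - 1)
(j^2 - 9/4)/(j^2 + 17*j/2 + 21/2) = (j - 3/2)/(j + 7)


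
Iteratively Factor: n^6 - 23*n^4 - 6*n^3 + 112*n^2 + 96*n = (n + 2)*(n^5 - 2*n^4 - 19*n^3 + 32*n^2 + 48*n) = (n + 1)*(n + 2)*(n^4 - 3*n^3 - 16*n^2 + 48*n) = (n + 1)*(n + 2)*(n + 4)*(n^3 - 7*n^2 + 12*n) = n*(n + 1)*(n + 2)*(n + 4)*(n^2 - 7*n + 12) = n*(n - 4)*(n + 1)*(n + 2)*(n + 4)*(n - 3)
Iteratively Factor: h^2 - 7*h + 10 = (h - 5)*(h - 2)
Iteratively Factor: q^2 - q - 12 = (q + 3)*(q - 4)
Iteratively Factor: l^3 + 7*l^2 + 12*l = (l + 4)*(l^2 + 3*l) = (l + 3)*(l + 4)*(l)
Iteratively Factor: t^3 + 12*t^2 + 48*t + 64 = (t + 4)*(t^2 + 8*t + 16) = (t + 4)^2*(t + 4)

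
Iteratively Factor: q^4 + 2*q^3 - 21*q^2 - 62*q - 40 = (q + 4)*(q^3 - 2*q^2 - 13*q - 10) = (q - 5)*(q + 4)*(q^2 + 3*q + 2) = (q - 5)*(q + 2)*(q + 4)*(q + 1)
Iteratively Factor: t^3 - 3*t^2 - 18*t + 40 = (t + 4)*(t^2 - 7*t + 10) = (t - 2)*(t + 4)*(t - 5)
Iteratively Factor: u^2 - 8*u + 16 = (u - 4)*(u - 4)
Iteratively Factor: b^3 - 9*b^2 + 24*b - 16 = (b - 4)*(b^2 - 5*b + 4) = (b - 4)^2*(b - 1)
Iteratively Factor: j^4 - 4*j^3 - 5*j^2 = (j - 5)*(j^3 + j^2) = j*(j - 5)*(j^2 + j) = j^2*(j - 5)*(j + 1)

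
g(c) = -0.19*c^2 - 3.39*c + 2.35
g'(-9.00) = 0.03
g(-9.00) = 17.47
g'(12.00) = -7.95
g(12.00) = -65.69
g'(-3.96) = -1.89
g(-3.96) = 12.79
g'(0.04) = -3.41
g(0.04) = 2.21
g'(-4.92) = -1.52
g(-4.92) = 14.43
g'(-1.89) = -2.67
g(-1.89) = 8.08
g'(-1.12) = -2.96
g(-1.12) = 5.91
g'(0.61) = -3.62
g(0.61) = 0.21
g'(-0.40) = -3.24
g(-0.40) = 3.68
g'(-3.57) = -2.03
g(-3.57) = 12.03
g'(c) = -0.38*c - 3.39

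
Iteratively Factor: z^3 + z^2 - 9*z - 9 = (z + 1)*(z^2 - 9) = (z + 1)*(z + 3)*(z - 3)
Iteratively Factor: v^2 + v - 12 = (v - 3)*(v + 4)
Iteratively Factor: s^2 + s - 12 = (s + 4)*(s - 3)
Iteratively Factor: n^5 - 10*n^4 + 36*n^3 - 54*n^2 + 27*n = (n - 3)*(n^4 - 7*n^3 + 15*n^2 - 9*n) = (n - 3)^2*(n^3 - 4*n^2 + 3*n) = (n - 3)^3*(n^2 - n) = (n - 3)^3*(n - 1)*(n)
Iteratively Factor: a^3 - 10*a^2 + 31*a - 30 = (a - 3)*(a^2 - 7*a + 10) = (a - 3)*(a - 2)*(a - 5)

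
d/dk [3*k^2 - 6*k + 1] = 6*k - 6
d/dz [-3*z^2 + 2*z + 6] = 2 - 6*z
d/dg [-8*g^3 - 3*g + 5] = -24*g^2 - 3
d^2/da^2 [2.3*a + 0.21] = 0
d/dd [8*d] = 8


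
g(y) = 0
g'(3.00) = 0.00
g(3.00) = 0.00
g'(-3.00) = 0.00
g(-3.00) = 0.00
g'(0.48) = 0.00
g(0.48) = 0.00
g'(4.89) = 0.00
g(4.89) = 0.00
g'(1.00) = 0.00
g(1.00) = 0.00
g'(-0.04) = 0.00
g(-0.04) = 0.00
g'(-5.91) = 0.00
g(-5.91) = 0.00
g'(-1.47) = 0.00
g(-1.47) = 0.00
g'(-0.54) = 0.00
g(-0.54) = 0.00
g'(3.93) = 0.00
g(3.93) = 0.00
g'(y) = 0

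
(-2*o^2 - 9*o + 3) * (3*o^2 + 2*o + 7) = -6*o^4 - 31*o^3 - 23*o^2 - 57*o + 21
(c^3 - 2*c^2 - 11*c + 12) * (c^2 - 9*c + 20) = c^5 - 11*c^4 + 27*c^3 + 71*c^2 - 328*c + 240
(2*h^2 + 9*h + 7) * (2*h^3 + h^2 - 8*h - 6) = 4*h^5 + 20*h^4 + 7*h^3 - 77*h^2 - 110*h - 42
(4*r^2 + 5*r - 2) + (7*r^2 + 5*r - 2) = 11*r^2 + 10*r - 4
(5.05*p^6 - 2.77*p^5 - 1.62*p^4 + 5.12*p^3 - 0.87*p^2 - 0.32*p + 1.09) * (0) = 0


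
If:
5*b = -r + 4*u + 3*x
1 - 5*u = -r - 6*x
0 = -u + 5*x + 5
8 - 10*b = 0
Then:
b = 4/5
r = 62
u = 15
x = 2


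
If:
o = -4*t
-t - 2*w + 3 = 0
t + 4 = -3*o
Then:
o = -16/11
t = 4/11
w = 29/22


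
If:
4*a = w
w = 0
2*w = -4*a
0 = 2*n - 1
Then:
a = 0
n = 1/2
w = 0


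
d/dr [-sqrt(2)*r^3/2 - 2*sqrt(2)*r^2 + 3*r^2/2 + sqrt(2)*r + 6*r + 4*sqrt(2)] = -3*sqrt(2)*r^2/2 - 4*sqrt(2)*r + 3*r + sqrt(2) + 6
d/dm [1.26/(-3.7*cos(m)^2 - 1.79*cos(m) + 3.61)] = -(9.324*cos(m) + 2.2554)*sin(m)/(3.7*cos(m)^2 + 1.79*cos(m) - 3.61)^2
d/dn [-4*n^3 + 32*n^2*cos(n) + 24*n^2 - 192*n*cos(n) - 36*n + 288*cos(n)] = -32*n^2*sin(n) - 12*n^2 + 192*n*sin(n) + 64*n*cos(n) + 48*n - 288*sin(n) - 192*cos(n) - 36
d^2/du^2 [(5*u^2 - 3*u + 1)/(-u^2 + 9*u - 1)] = 4*(-21*u^3 + 6*u^2 + 9*u - 29)/(u^6 - 27*u^5 + 246*u^4 - 783*u^3 + 246*u^2 - 27*u + 1)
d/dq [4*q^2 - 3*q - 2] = 8*q - 3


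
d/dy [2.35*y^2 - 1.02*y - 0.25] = 4.7*y - 1.02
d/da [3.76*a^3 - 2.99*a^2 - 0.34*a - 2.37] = 11.28*a^2 - 5.98*a - 0.34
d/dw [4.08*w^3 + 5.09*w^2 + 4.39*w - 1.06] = 12.24*w^2 + 10.18*w + 4.39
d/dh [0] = 0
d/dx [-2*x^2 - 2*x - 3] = -4*x - 2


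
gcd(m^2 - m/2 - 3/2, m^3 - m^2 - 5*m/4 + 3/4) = m^2 - m/2 - 3/2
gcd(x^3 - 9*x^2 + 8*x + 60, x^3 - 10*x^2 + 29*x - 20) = x - 5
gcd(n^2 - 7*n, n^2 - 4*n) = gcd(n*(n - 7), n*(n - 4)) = n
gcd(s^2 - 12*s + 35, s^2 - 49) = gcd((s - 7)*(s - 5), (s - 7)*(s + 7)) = s - 7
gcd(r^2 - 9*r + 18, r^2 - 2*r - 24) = r - 6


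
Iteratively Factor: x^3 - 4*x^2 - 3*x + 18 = (x + 2)*(x^2 - 6*x + 9) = (x - 3)*(x + 2)*(x - 3)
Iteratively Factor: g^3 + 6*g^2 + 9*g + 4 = (g + 4)*(g^2 + 2*g + 1) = (g + 1)*(g + 4)*(g + 1)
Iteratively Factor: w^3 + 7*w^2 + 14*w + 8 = (w + 1)*(w^2 + 6*w + 8) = (w + 1)*(w + 4)*(w + 2)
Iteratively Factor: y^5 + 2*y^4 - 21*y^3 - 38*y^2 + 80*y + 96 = (y - 4)*(y^4 + 6*y^3 + 3*y^2 - 26*y - 24) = (y - 4)*(y - 2)*(y^3 + 8*y^2 + 19*y + 12) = (y - 4)*(y - 2)*(y + 4)*(y^2 + 4*y + 3) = (y - 4)*(y - 2)*(y + 3)*(y + 4)*(y + 1)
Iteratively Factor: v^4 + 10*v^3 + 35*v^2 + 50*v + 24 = (v + 3)*(v^3 + 7*v^2 + 14*v + 8) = (v + 2)*(v + 3)*(v^2 + 5*v + 4) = (v + 2)*(v + 3)*(v + 4)*(v + 1)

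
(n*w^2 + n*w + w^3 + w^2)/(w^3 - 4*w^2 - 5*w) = (n + w)/(w - 5)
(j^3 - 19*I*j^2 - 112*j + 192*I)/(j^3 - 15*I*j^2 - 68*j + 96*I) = (j - 8*I)/(j - 4*I)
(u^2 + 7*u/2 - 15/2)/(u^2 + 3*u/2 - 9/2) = (u + 5)/(u + 3)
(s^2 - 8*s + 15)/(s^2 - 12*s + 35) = (s - 3)/(s - 7)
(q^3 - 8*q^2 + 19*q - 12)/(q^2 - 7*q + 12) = q - 1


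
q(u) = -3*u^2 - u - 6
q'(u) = -6*u - 1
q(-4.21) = -54.96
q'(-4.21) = 24.26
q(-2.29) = -19.44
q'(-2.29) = 12.74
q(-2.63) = -24.12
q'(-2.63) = 14.78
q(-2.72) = -25.48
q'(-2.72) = 15.32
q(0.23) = -6.39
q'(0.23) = -2.38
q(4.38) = -67.93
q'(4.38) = -27.28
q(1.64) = -15.71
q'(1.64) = -10.84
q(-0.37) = -6.04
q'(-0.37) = 1.22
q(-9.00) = -240.00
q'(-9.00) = 53.00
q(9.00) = -258.00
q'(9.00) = -55.00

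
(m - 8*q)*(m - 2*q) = m^2 - 10*m*q + 16*q^2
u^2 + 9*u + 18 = (u + 3)*(u + 6)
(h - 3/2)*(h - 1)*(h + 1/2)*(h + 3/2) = h^4 - h^3/2 - 11*h^2/4 + 9*h/8 + 9/8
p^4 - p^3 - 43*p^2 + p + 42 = (p - 7)*(p - 1)*(p + 1)*(p + 6)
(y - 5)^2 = y^2 - 10*y + 25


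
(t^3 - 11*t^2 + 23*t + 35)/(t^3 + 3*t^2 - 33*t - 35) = (t - 7)/(t + 7)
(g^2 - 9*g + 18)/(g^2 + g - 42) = (g - 3)/(g + 7)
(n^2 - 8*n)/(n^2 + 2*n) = (n - 8)/(n + 2)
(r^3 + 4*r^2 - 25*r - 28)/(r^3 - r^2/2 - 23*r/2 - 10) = 2*(r + 7)/(2*r + 5)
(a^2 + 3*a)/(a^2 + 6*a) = (a + 3)/(a + 6)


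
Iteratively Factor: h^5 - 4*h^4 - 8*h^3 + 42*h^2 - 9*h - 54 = (h - 3)*(h^4 - h^3 - 11*h^2 + 9*h + 18) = (h - 3)*(h - 2)*(h^3 + h^2 - 9*h - 9) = (h - 3)*(h - 2)*(h + 1)*(h^2 - 9) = (h - 3)^2*(h - 2)*(h + 1)*(h + 3)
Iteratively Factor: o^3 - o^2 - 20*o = (o)*(o^2 - o - 20) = o*(o - 5)*(o + 4)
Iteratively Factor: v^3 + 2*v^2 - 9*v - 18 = (v + 3)*(v^2 - v - 6) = (v + 2)*(v + 3)*(v - 3)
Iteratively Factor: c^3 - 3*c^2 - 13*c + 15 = (c - 1)*(c^2 - 2*c - 15) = (c - 1)*(c + 3)*(c - 5)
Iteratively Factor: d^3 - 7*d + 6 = (d + 3)*(d^2 - 3*d + 2) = (d - 2)*(d + 3)*(d - 1)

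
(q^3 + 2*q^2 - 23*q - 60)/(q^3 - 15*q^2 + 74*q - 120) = (q^2 + 7*q + 12)/(q^2 - 10*q + 24)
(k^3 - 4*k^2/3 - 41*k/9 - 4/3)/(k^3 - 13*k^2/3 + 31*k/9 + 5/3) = (3*k + 4)/(3*k - 5)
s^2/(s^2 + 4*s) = s/(s + 4)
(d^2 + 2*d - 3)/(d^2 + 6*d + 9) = (d - 1)/(d + 3)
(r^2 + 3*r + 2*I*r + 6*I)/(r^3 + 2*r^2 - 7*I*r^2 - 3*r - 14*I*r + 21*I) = (r + 2*I)/(r^2 - r*(1 + 7*I) + 7*I)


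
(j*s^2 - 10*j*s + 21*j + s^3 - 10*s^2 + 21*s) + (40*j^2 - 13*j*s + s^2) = 40*j^2 + j*s^2 - 23*j*s + 21*j + s^3 - 9*s^2 + 21*s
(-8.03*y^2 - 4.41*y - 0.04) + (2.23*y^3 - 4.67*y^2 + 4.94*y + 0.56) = 2.23*y^3 - 12.7*y^2 + 0.53*y + 0.52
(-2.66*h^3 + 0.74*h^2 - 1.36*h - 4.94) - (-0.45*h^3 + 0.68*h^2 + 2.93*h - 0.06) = -2.21*h^3 + 0.0599999999999999*h^2 - 4.29*h - 4.88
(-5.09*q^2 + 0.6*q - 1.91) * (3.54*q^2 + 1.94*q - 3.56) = -18.0186*q^4 - 7.7506*q^3 + 12.523*q^2 - 5.8414*q + 6.7996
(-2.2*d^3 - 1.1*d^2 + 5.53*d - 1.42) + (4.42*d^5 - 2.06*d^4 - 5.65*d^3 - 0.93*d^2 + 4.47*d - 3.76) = 4.42*d^5 - 2.06*d^4 - 7.85*d^3 - 2.03*d^2 + 10.0*d - 5.18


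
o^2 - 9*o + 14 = (o - 7)*(o - 2)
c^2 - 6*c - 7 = (c - 7)*(c + 1)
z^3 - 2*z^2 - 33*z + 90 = (z - 5)*(z - 3)*(z + 6)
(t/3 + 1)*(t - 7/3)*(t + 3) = t^3/3 + 11*t^2/9 - 5*t/3 - 7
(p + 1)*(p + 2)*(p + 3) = p^3 + 6*p^2 + 11*p + 6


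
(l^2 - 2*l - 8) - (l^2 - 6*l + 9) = 4*l - 17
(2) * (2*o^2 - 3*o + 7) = 4*o^2 - 6*o + 14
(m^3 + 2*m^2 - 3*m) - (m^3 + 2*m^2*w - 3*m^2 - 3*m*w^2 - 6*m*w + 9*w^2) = -2*m^2*w + 5*m^2 + 3*m*w^2 + 6*m*w - 3*m - 9*w^2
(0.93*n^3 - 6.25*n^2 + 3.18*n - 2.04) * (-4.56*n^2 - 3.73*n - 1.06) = -4.2408*n^5 + 25.0311*n^4 + 7.8259*n^3 + 4.066*n^2 + 4.2384*n + 2.1624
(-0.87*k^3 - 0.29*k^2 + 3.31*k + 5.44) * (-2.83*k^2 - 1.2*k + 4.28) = 2.4621*k^5 + 1.8647*k^4 - 12.7429*k^3 - 20.6084*k^2 + 7.6388*k + 23.2832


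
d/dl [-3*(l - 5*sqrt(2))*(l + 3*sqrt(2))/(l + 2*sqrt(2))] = 3*(-l^2 - 4*sqrt(2)*l - 22)/(l^2 + 4*sqrt(2)*l + 8)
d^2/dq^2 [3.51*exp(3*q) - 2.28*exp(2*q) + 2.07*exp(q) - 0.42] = (31.59*exp(2*q) - 9.12*exp(q) + 2.07)*exp(q)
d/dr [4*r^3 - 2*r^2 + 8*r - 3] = 12*r^2 - 4*r + 8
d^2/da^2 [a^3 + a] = 6*a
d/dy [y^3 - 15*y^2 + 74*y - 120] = 3*y^2 - 30*y + 74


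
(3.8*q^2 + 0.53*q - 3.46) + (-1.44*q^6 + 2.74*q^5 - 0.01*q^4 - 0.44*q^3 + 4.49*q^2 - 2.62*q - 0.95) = -1.44*q^6 + 2.74*q^5 - 0.01*q^4 - 0.44*q^3 + 8.29*q^2 - 2.09*q - 4.41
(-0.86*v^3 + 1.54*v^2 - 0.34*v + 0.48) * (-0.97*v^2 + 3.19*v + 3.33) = 0.8342*v^5 - 4.2372*v^4 + 2.3786*v^3 + 3.578*v^2 + 0.399*v + 1.5984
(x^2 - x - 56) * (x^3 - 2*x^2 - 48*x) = x^5 - 3*x^4 - 102*x^3 + 160*x^2 + 2688*x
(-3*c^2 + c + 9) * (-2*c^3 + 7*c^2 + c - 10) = 6*c^5 - 23*c^4 - 14*c^3 + 94*c^2 - c - 90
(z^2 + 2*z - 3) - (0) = z^2 + 2*z - 3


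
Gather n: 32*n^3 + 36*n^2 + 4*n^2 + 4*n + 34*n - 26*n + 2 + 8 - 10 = 32*n^3 + 40*n^2 + 12*n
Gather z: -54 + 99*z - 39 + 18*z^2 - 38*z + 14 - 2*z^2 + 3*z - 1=16*z^2 + 64*z - 80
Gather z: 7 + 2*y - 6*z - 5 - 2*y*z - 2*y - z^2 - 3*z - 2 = -z^2 + z*(-2*y - 9)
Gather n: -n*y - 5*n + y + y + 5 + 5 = n*(-y - 5) + 2*y + 10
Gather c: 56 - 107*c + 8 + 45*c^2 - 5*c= 45*c^2 - 112*c + 64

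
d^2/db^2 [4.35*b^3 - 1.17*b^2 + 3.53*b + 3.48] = 26.1*b - 2.34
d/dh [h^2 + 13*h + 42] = 2*h + 13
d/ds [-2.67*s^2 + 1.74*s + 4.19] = 1.74 - 5.34*s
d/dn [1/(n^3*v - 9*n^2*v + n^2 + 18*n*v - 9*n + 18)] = (-3*n^2*v + 18*n*v - 2*n - 18*v + 9)/(n^3*v - 9*n^2*v + n^2 + 18*n*v - 9*n + 18)^2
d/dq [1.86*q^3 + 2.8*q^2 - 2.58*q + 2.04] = 5.58*q^2 + 5.6*q - 2.58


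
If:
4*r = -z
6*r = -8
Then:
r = -4/3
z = 16/3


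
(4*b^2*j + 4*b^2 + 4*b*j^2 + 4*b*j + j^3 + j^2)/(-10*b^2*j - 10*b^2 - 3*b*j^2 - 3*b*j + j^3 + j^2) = (-2*b - j)/(5*b - j)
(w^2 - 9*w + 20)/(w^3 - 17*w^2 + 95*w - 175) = (w - 4)/(w^2 - 12*w + 35)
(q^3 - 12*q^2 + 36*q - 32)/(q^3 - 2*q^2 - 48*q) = (q^2 - 4*q + 4)/(q*(q + 6))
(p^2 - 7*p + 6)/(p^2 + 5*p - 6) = (p - 6)/(p + 6)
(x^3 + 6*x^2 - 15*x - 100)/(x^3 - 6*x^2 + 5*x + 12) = (x^2 + 10*x + 25)/(x^2 - 2*x - 3)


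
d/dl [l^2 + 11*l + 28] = 2*l + 11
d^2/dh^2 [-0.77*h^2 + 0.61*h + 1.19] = -1.54000000000000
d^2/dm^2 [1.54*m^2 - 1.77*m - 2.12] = 3.08000000000000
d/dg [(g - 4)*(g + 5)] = 2*g + 1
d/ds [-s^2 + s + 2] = 1 - 2*s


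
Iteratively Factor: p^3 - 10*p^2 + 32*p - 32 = (p - 4)*(p^2 - 6*p + 8) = (p - 4)^2*(p - 2)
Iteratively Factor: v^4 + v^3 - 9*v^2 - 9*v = (v + 3)*(v^3 - 2*v^2 - 3*v) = (v + 1)*(v + 3)*(v^2 - 3*v) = v*(v + 1)*(v + 3)*(v - 3)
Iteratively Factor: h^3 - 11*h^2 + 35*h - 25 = (h - 5)*(h^2 - 6*h + 5) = (h - 5)*(h - 1)*(h - 5)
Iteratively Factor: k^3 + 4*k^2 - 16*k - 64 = (k + 4)*(k^2 - 16) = (k + 4)^2*(k - 4)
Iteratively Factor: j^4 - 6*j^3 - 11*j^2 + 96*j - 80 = (j - 5)*(j^3 - j^2 - 16*j + 16) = (j - 5)*(j - 1)*(j^2 - 16) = (j - 5)*(j - 4)*(j - 1)*(j + 4)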